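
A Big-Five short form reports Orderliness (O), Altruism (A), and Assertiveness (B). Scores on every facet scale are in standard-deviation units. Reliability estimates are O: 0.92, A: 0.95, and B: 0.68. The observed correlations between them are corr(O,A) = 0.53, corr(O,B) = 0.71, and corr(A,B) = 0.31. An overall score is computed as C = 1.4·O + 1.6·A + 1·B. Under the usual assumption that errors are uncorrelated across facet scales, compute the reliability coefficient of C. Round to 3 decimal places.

0.944

Var(C) = 1.4² + 1.6² + 1 + 2·[2.24·0.53 + 1.4·0.71 + 1.6·0.31] = 5.52 + 5.3544 = 10.8744.
Because errors are independent across components, Cov(Tᵢ,Tⱼ) = Cov(Xᵢ,Xⱼ); the off-diagonal part of the true-score variance is the same as above.
True-score variance = [1.4²·0.92 + 1.6²·0.95 + 0.68] + 5.3544 = 4.9152 + 5.3544 = 10.2696.
Reliability = 10.2696 / 10.8744 = 0.944.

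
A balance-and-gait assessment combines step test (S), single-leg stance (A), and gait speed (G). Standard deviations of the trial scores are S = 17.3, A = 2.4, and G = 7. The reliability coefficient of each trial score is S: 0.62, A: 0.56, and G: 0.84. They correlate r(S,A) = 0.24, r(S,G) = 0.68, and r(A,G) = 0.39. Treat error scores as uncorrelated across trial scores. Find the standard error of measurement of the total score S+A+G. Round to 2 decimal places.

Var(total) = 354.05 + 197.73 = 551.78.
True-score variance = 229.945 + 197.73 = 427.675, so reliability = 0.7751.
Error variance = 551.78 − 427.675 = 124.105; SEM = √124.105 = 11.14.

11.14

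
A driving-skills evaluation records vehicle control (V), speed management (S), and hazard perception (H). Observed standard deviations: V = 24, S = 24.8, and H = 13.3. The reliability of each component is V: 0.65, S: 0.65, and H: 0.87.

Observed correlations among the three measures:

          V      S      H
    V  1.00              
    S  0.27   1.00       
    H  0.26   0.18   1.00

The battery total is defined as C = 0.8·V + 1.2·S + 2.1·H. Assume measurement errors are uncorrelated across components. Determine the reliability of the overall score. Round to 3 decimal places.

0.815

Var(C) = 0.8²·24² + 1.2²·24.8² + 2.1²·13.3² + 2·[0.96·24·24.8·0.27 + 1.68·24·13.3·0.26 + 2.52·24.8·13.3·0.18] = 2034.38 + 886.636 = 2921.02.
Because errors are independent across components, Cov(Tᵢ,Tⱼ) = Cov(Xᵢ,Xⱼ); the off-diagonal part of the true-score variance is the same as above.
True-score variance = [0.8²·24²·0.65 + 1.2²·24.8²·0.65 + 2.1²·13.3²·0.87] + 886.636 = 1493.97 + 886.636 = 2380.6.
Reliability = 2380.6 / 2921.02 = 0.815.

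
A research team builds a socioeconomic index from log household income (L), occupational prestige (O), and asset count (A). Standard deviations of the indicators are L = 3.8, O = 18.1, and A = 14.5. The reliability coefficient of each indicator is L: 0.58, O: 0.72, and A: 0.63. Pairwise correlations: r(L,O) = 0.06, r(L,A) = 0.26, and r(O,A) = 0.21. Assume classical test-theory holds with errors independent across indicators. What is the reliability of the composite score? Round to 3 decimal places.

Var(L+O+A) = 3.8² + 18.1² + 14.5² + 2·[3.8·18.1·0.06 + 3.8·14.5·0.26 + 18.1·14.5·0.21] = 552.3 + 147.135 = 699.435.
Because errors are independent across components, Cov(Tᵢ,Tⱼ) = Cov(Xᵢ,Xⱼ); the off-diagonal part of the true-score variance is the same as above.
True-score variance = [3.8²·0.58 + 18.1²·0.72 + 14.5²·0.63] + 147.135 = 376.712 + 147.135 = 523.847.
Reliability = 523.847 / 699.435 = 0.749.

0.749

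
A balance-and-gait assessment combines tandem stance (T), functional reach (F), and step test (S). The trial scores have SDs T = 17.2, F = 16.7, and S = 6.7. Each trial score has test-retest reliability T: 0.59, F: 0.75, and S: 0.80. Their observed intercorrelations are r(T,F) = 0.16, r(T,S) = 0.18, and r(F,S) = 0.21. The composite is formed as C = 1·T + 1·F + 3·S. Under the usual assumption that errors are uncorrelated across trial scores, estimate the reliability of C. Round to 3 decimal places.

Var(C) = 17.2² + 16.7² + 3²·6.7² + 2·[17.2·16.7·0.16 + 3·17.2·6.7·0.18 + 3·16.7·6.7·0.21] = 978.74 + 357.357 = 1336.1.
Under uncorrelated errors the observed covariances equal the true-score covariances, so only the own-variance terms attenuate.
True-score variance = [17.2²·0.59 + 16.7²·0.75 + 3²·6.7²·0.80] + 357.357 = 706.921 + 357.357 = 1064.28.
Reliability = 1064.28 / 1336.1 = 0.797.

0.797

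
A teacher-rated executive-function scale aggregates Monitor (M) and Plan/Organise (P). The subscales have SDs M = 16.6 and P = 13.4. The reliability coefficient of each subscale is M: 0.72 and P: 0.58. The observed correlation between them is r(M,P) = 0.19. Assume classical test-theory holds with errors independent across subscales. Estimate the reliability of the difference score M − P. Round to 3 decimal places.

Var(M−P) = 16.6² + 13.4² − 2·16.6·13.4·0.19 = 455.12 − 84.5272 = 370.593.
Because errors are independent across components, Cov(Tᵢ,Tⱼ) = Cov(Xᵢ,Xⱼ); the off-diagonal part of the true-score variance is the same as above.
True-score variance = [16.6²·0.72 + 13.4²·0.58] − 84.5272 = 302.548 − 84.5272 = 218.021.
Reliability = 218.021 / 370.593 = 0.588.

0.588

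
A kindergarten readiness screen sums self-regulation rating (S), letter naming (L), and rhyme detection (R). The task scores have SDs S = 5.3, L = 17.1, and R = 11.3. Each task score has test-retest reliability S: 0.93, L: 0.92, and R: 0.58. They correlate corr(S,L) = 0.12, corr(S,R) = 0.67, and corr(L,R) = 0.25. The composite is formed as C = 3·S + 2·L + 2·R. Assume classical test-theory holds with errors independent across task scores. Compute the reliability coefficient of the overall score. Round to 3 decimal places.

Var(C) = 3²·5.3² + 2²·17.1² + 2²·11.3² + 2·[6·5.3·17.1·0.12 + 6·5.3·11.3·0.67 + 4·17.1·11.3·0.25] = 1933.21 + 998.483 = 2931.69.
Because errors are independent across components, Cov(Tᵢ,Tⱼ) = Cov(Xᵢ,Xⱼ); the off-diagonal part of the true-score variance is the same as above.
True-score variance = [3²·5.3²·0.93 + 2²·17.1²·0.92 + 2²·11.3²·0.58] + 998.483 = 1607.42 + 998.483 = 2605.91.
Reliability = 2605.91 / 2931.69 = 0.889.

0.889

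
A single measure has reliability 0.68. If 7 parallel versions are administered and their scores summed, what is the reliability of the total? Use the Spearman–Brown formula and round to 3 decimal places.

ρ_k = kρ / (1 + (k−1)ρ) = 7·0.68 / (1 + 6·0.68) = 4.760 / 5.080 = 0.937.

0.937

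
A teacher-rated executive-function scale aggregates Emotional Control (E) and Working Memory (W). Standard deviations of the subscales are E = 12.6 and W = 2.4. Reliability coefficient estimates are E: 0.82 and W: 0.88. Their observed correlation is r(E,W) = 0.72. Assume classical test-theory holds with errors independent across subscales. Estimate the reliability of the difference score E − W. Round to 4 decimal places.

Var(E−W) = 12.6² + 2.4² − 2·12.6·2.4·0.72 = 164.52 − 43.5456 = 120.974.
Under uncorrelated errors the observed covariances equal the true-score covariances, so only the own-variance terms attenuate.
True-score variance = [12.6²·0.82 + 2.4²·0.88] − 43.5456 = 135.252 − 43.5456 = 91.7064.
Reliability = 91.7064 / 120.974 = 0.7581.

0.7581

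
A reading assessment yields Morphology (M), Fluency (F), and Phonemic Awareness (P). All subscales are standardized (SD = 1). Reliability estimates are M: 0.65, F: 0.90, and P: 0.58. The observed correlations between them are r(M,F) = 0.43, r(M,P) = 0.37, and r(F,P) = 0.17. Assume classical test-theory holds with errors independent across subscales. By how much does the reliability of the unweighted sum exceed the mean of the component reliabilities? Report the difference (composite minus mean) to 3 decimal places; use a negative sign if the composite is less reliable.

Var(sum) = 3 + 1.94 = 4.94; true-score variance = 2.13 + 1.94 = 4.07; composite reliability = 0.8239.
Mean component reliability = 0.7100.
Difference = 0.8239 − 0.7100 = 0.114.

0.114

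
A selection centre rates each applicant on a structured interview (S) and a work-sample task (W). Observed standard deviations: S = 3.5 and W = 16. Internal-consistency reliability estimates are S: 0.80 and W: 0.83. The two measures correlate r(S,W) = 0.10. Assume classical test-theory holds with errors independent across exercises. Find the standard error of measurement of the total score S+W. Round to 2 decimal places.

Var(total) = 268.25 + 11.2 = 279.45.
True-score variance = 222.28 + 11.2 = 233.48, so reliability = 0.8355.
Error variance = 279.45 − 233.48 = 45.97; SEM = √45.97 = 6.78.

6.78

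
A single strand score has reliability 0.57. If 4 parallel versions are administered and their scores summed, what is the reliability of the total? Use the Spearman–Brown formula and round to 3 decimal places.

0.841

ρ_k = kρ / (1 + (k−1)ρ) = 4·0.57 / (1 + 3·0.57) = 2.280 / 2.710 = 0.841.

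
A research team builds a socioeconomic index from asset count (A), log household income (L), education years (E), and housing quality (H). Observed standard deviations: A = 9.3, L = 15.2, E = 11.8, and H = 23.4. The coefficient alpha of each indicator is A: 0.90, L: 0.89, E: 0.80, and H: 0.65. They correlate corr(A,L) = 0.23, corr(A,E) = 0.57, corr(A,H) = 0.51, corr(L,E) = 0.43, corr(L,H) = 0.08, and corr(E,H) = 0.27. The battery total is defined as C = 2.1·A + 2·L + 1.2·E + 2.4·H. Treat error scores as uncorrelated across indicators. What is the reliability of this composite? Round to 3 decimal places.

0.827

Var(C) = 2.1²·9.3² + 2²·15.2² + 1.2²·11.8² + 2.4²·23.4² + 2·[4.2·9.3·15.2·0.23 + 2.52·9.3·11.8·0.57 + 5.04·9.3·23.4·0.51 + 2.4·15.2·11.8·0.43 + 4.8·15.2·23.4·0.08 + 2.88·11.8·23.4·0.27] = 4660.03 + 2779.89 = 7439.92.
With uncorrelated errors the cross-covariances are all true-score covariance, so they carry over unchanged; only the diagonal terms shrink to ρᵢσᵢ².
True-score variance = [2.1²·9.3²·0.90 + 2²·15.2²·0.89 + 1.2²·11.8²·0.80 + 2.4²·23.4²·0.65] + 2779.89 = 3376.25 + 2779.89 = 6156.14.
Reliability = 6156.14 / 7439.92 = 0.827.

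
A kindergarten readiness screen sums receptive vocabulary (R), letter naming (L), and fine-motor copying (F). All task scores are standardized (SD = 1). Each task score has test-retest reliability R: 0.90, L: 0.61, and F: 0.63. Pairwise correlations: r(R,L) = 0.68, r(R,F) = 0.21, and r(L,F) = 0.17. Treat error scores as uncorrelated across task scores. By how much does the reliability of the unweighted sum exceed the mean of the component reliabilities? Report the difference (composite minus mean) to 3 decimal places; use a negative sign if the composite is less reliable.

Var(sum) = 3 + 2.12 = 5.12; true-score variance = 2.14 + 2.12 = 4.26; composite reliability = 0.8320.
Mean component reliability = 0.7133.
Difference = 0.8320 − 0.7133 = 0.119.

0.119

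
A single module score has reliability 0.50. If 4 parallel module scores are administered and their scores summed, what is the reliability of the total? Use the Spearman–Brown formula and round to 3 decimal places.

0.800

ρ_k = kρ / (1 + (k−1)ρ) = 4·0.50 / (1 + 3·0.50) = 2.000 / 2.500 = 0.800.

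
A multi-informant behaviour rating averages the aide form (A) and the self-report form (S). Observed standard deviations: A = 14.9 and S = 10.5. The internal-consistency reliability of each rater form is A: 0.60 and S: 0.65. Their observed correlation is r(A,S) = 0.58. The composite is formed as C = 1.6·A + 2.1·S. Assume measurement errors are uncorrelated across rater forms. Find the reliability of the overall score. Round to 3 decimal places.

Var(C) = 1.6²·14.9² + 2.1²·10.5² + 2·[3.36·14.9·10.5·0.58] = 1054.55 + 609.78 = 1664.33.
With uncorrelated errors the cross-covariances are all true-score covariance, so they carry over unchanged; only the diagonal terms shrink to ρᵢσᵢ².
True-score variance = [1.6²·14.9²·0.60 + 2.1²·10.5²·0.65] + 609.78 = 657.039 + 609.78 = 1266.82.
Reliability = 1266.82 / 1664.33 = 0.761.

0.761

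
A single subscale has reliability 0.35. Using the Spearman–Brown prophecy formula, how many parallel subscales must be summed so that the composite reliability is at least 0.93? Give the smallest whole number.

25

k ≥ ρ*(1−ρ₁)/(ρ₁(1−ρ*)) = 0.93·0.65 / (0.35·0.07) = 24.673.
Smallest integer k = 25.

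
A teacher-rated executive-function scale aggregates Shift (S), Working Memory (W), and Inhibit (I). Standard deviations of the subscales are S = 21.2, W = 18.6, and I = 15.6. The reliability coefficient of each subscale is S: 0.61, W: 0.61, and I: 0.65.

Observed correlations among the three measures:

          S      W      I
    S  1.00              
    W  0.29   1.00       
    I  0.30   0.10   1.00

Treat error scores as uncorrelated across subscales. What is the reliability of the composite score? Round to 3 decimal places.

Var(S+W+I) = 21.2² + 18.6² + 15.6² + 2·[21.2·18.6·0.29 + 21.2·15.6·0.30 + 18.6·15.6·0.10] = 1038.76 + 485.17 = 1523.93.
Under uncorrelated errors the observed covariances equal the true-score covariances, so only the own-variance terms attenuate.
True-score variance = [21.2²·0.61 + 18.6²·0.61 + 15.6²·0.65] + 485.17 = 643.378 + 485.17 = 1128.55.
Reliability = 1128.55 / 1523.93 = 0.741.

0.741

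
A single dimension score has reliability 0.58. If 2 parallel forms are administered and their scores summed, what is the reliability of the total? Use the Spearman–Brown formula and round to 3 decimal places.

0.734

ρ_k = kρ / (1 + (k−1)ρ) = 2·0.58 / (1 + 1·0.58) = 1.160 / 1.580 = 0.734.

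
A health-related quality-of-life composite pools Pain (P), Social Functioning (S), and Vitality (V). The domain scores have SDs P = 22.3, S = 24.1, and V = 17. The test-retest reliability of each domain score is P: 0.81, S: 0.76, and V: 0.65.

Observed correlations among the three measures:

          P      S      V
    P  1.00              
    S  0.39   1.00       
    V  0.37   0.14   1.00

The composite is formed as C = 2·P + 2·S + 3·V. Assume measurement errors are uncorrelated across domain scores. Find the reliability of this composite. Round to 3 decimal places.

0.832

Var(C) = 2²·22.3² + 2²·24.1² + 3²·17² + 2·[4·22.3·24.1·0.39 + 6·22.3·17·0.37 + 6·24.1·17·0.14] = 6913.4 + 4048.28 = 10961.7.
Because errors are independent across components, Cov(Tᵢ,Tⱼ) = Cov(Xᵢ,Xⱼ); the off-diagonal part of the true-score variance is the same as above.
True-score variance = [2²·22.3²·0.81 + 2²·24.1²·0.76 + 3²·17²·0.65] + 4048.28 = 5067.53 + 4048.28 = 9115.81.
Reliability = 9115.81 / 10961.7 = 0.832.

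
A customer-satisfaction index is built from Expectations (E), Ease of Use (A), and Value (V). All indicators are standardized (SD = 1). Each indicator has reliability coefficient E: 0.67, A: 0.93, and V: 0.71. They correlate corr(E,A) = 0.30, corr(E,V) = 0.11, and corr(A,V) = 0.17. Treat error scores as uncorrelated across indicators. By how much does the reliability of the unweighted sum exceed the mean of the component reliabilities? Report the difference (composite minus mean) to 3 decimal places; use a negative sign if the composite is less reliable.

0.064

Var(sum) = 3 + 1.16 = 4.16; true-score variance = 2.31 + 1.16 = 3.47; composite reliability = 0.8341.
Mean component reliability = 0.7700.
Difference = 0.8341 − 0.7700 = 0.064.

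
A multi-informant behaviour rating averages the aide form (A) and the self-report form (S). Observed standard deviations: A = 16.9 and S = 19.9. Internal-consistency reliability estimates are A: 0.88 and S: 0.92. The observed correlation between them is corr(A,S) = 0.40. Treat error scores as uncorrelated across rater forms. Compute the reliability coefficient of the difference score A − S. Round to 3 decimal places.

0.840

Var(A−S) = 16.9² + 19.9² − 2·16.9·19.9·0.40 = 681.62 − 269.048 = 412.572.
With uncorrelated errors the cross-covariances are all true-score covariance, so they carry over unchanged; only the diagonal terms shrink to ρᵢσᵢ².
True-score variance = [16.9²·0.88 + 19.9²·0.92] − 269.048 = 615.666 − 269.048 = 346.618.
Reliability = 346.618 / 412.572 = 0.840.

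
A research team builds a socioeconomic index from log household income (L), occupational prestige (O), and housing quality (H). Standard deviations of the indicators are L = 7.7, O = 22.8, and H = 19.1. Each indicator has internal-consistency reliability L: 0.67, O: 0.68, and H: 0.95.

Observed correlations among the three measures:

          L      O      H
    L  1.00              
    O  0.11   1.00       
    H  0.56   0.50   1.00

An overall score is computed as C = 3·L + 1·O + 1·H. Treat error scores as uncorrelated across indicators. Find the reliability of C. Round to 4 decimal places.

Var(C) = 3²·7.7² + 22.8² + 19.1² + 2·[3·7.7·22.8·0.11 + 3·7.7·19.1·0.56 + 22.8·19.1·0.50] = 1418.26 + 1045.5 = 2463.76.
Because errors are independent across components, Cov(Tᵢ,Tⱼ) = Cov(Xᵢ,Xⱼ); the off-diagonal part of the true-score variance is the same as above.
True-score variance = [3²·7.7²·0.67 + 22.8²·0.68 + 19.1²·0.95] + 1045.5 = 1057.58 + 1045.5 = 2103.08.
Reliability = 2103.08 / 2463.76 = 0.8536.

0.8536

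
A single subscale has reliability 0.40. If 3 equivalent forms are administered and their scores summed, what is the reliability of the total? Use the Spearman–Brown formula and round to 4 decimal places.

ρ_k = kρ / (1 + (k−1)ρ) = 3·0.40 / (1 + 2·0.40) = 1.200 / 1.800 = 0.6667.

0.6667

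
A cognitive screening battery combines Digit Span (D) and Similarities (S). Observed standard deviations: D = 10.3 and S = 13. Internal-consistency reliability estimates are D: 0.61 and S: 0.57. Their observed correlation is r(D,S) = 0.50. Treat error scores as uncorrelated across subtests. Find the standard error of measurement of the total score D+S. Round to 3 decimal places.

10.679

Var(total) = 275.09 + 133.9 = 408.99.
True-score variance = 161.045 + 133.9 = 294.945, so reliability = 0.7212.
Error variance = 408.99 − 294.945 = 114.045; SEM = √114.045 = 10.679.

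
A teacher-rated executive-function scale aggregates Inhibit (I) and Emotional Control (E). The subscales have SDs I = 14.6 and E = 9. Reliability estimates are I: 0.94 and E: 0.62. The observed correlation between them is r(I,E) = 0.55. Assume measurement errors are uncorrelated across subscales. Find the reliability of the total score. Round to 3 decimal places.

Var(I+E) = 14.6² + 9² + 2·[14.6·9·0.55] = 294.16 + 144.54 = 438.7.
Under uncorrelated errors the observed covariances equal the true-score covariances, so only the own-variance terms attenuate.
True-score variance = [14.6²·0.94 + 9²·0.62] + 144.54 = 250.59 + 144.54 = 395.13.
Reliability = 395.13 / 438.7 = 0.901.

0.901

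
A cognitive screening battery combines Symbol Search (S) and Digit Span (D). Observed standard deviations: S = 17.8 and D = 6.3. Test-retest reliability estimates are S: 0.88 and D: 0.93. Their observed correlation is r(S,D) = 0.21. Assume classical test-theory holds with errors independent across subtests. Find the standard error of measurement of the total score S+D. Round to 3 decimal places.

Var(total) = 356.53 + 47.0988 = 403.629.
True-score variance = 315.731 + 47.0988 = 362.83, so reliability = 0.8989.
Error variance = 403.629 − 362.83 = 40.7991; SEM = √40.7991 = 6.387.

6.387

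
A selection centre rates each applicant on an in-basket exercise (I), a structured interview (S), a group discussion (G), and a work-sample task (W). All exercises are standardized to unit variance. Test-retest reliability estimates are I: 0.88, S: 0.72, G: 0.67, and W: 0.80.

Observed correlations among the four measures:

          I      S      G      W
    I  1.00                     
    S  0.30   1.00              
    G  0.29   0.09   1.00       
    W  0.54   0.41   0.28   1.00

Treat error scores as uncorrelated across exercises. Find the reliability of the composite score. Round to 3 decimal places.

Var(I+S+G+W) = 4 + 2·[0.30 + 0.29 + 0.54 + 0.09 + 0.41 + 0.28] = 4 + 3.82 = 7.82.
Because errors are independent across components, Cov(Tᵢ,Tⱼ) = Cov(Xᵢ,Xⱼ); the off-diagonal part of the true-score variance is the same as above.
True-score variance = [0.88 + 0.72 + 0.67 + 0.80] + 3.82 = 3.07 + 3.82 = 6.89.
Reliability = 6.89 / 7.82 = 0.881.

0.881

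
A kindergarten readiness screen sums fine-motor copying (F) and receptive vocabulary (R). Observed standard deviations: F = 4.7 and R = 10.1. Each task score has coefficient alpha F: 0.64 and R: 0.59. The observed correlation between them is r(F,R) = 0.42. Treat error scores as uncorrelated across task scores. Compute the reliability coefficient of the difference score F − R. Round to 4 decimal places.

Var(F−R) = 4.7² + 10.1² − 2·4.7·10.1·0.42 = 124.1 − 39.8748 = 84.2252.
Because errors are independent across components, Cov(Tᵢ,Tⱼ) = Cov(Xᵢ,Xⱼ); the off-diagonal part of the true-score variance is the same as above.
True-score variance = [4.7²·0.64 + 10.1²·0.59] − 39.8748 = 74.3235 − 39.8748 = 34.4487.
Reliability = 34.4487 / 84.2252 = 0.4090.

0.4090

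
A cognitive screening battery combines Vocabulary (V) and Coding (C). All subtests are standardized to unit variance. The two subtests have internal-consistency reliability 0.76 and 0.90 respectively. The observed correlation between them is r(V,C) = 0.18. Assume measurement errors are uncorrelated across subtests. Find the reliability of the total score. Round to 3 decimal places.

Var(V+C) = 2 + 2·[0.18] = 2 + 0.36 = 2.36.
With uncorrelated errors the cross-covariances are all true-score covariance, so they carry over unchanged; only the diagonal terms shrink to ρᵢσᵢ².
True-score variance = [0.76 + 0.90] + 0.36 = 1.66 + 0.36 = 2.02.
Reliability = 2.02 / 2.36 = 0.856.

0.856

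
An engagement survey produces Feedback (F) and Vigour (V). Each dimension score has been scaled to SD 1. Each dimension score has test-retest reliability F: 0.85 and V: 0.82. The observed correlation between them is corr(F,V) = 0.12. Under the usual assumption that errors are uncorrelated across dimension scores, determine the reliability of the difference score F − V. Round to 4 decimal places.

0.8125

Var(F−V) = 1 + 1 − 2·0.12 = 2 − 0.24 = 1.76.
Under uncorrelated errors the observed covariances equal the true-score covariances, so only the own-variance terms attenuate.
True-score variance = [0.85 + 0.82] − 0.24 = 1.67 − 0.24 = 1.43.
Reliability = 1.43 / 1.76 = 0.8125.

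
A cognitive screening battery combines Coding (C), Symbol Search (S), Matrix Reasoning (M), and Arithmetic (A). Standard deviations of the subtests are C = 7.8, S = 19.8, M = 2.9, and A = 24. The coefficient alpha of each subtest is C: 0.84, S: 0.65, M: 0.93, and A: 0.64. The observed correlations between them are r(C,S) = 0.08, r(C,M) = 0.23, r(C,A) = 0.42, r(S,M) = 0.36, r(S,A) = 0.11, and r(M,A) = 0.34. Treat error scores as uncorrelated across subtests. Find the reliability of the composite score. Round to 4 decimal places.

Var(C+S+M+A) = 7.8² + 19.8² + 2.9² + 24² + 2·[7.8·19.8·0.08 + 7.8·2.9·0.23 + 7.8·24·0.42 + 19.8·2.9·0.36 + 19.8·24·0.11 + 2.9·24·0.34] = 1037.29 + 385.578 = 1422.87.
Under uncorrelated errors the observed covariances equal the true-score covariances, so only the own-variance terms attenuate.
True-score variance = [7.8²·0.84 + 19.8²·0.65 + 2.9²·0.93 + 24²·0.64] + 385.578 = 682.393 + 385.578 = 1067.97.
Reliability = 1067.97 / 1422.87 = 0.7506.

0.7506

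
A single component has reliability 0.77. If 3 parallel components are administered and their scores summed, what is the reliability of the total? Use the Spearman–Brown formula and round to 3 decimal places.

ρ_k = kρ / (1 + (k−1)ρ) = 3·0.77 / (1 + 2·0.77) = 2.310 / 2.540 = 0.909.

0.909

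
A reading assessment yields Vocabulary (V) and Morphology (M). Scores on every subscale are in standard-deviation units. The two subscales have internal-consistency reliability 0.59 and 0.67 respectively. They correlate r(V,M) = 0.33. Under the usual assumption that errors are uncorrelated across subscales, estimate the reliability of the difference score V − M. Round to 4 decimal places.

Var(V−M) = 1 + 1 − 2·0.33 = 2 − 0.66 = 1.34.
Because errors are independent across components, Cov(Tᵢ,Tⱼ) = Cov(Xᵢ,Xⱼ); the off-diagonal part of the true-score variance is the same as above.
True-score variance = [0.59 + 0.67] − 0.66 = 1.26 − 0.66 = 0.6.
Reliability = 0.6 / 1.34 = 0.4478.

0.4478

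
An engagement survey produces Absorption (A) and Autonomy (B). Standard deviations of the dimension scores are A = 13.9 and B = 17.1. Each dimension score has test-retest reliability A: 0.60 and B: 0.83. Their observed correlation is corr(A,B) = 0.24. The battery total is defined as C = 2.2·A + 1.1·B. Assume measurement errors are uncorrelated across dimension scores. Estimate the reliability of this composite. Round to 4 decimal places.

0.7226

Var(C) = 2.2²·13.9² + 1.1²·17.1² + 2·[2.42·13.9·17.1·0.24] = 1288.95 + 276.101 = 1565.05.
Because errors are independent across components, Cov(Tᵢ,Tⱼ) = Cov(Xᵢ,Xⱼ); the off-diagonal part of the true-score variance is the same as above.
True-score variance = [2.2²·13.9²·0.60 + 1.1²·17.1²·0.83] + 276.101 = 854.749 + 276.101 = 1130.85.
Reliability = 1130.85 / 1565.05 = 0.7226.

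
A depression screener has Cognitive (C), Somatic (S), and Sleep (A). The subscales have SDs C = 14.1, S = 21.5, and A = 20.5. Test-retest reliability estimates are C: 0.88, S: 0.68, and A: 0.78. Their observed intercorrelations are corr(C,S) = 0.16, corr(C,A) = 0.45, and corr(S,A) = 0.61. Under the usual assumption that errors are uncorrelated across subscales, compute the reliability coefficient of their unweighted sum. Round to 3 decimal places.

0.866

Var(C+S+A) = 14.1² + 21.5² + 20.5² + 2·[14.1·21.5·0.16 + 14.1·20.5·0.45 + 21.5·20.5·0.61] = 1081.31 + 894.868 = 1976.18.
Under uncorrelated errors the observed covariances equal the true-score covariances, so only the own-variance terms attenuate.
True-score variance = [14.1²·0.88 + 21.5²·0.68 + 20.5²·0.78] + 894.868 = 817.078 + 894.868 = 1711.95.
Reliability = 1711.95 / 1976.18 = 0.866.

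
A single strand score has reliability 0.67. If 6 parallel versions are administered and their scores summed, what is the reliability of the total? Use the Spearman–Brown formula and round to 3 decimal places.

ρ_k = kρ / (1 + (k−1)ρ) = 6·0.67 / (1 + 5·0.67) = 4.020 / 4.350 = 0.924.

0.924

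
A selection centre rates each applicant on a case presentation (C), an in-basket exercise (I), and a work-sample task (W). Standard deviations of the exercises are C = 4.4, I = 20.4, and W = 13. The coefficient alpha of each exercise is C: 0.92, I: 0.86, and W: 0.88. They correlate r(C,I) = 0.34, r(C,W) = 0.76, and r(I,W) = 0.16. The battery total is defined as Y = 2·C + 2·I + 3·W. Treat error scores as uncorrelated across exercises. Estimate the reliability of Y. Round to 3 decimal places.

0.907

Var(Y) = 2²·4.4² + 2²·20.4² + 3²·13² + 2·[4·4.4·20.4·0.34 + 6·4.4·13·0.76 + 6·20.4·13·0.16] = 3263.08 + 1275 = 4538.08.
Under uncorrelated errors the observed covariances equal the true-score covariances, so only the own-variance terms attenuate.
True-score variance = [2²·4.4²·0.92 + 2²·20.4²·0.86 + 3²·13²·0.88] + 1275 = 2841.32 + 1275 = 4116.31.
Reliability = 4116.31 / 4538.08 = 0.907.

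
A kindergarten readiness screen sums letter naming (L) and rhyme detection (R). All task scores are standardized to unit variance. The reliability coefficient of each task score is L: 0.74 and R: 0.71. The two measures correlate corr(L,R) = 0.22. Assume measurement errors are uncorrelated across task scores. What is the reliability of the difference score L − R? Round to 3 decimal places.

Var(L−R) = 1 + 1 − 2·0.22 = 2 − 0.44 = 1.56.
Under uncorrelated errors the observed covariances equal the true-score covariances, so only the own-variance terms attenuate.
True-score variance = [0.74 + 0.71] − 0.44 = 1.45 − 0.44 = 1.01.
Reliability = 1.01 / 1.56 = 0.647.

0.647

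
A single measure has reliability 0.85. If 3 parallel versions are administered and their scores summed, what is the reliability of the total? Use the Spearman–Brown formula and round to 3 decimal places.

ρ_k = kρ / (1 + (k−1)ρ) = 3·0.85 / (1 + 2·0.85) = 2.550 / 2.700 = 0.944.

0.944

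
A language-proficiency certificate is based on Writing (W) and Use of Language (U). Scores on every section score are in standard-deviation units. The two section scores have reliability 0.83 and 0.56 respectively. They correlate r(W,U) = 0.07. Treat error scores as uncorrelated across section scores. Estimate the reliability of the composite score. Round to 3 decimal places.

Var(W+U) = 2 + 2·[0.07] = 2 + 0.14 = 2.14.
With uncorrelated errors the cross-covariances are all true-score covariance, so they carry over unchanged; only the diagonal terms shrink to ρᵢσᵢ².
True-score variance = [0.83 + 0.56] + 0.14 = 1.39 + 0.14 = 1.53.
Reliability = 1.53 / 2.14 = 0.715.

0.715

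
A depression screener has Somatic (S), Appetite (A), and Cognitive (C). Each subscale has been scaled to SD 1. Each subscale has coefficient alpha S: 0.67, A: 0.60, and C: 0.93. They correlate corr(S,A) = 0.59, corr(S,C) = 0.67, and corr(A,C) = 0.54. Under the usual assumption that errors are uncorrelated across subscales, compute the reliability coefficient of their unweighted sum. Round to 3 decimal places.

0.879

Var(S+A+C) = 3 + 2·[0.59 + 0.67 + 0.54] = 3 + 3.6 = 6.6.
Under uncorrelated errors the observed covariances equal the true-score covariances, so only the own-variance terms attenuate.
True-score variance = [0.67 + 0.60 + 0.93] + 3.6 = 2.2 + 3.6 = 5.8.
Reliability = 5.8 / 6.6 = 0.879.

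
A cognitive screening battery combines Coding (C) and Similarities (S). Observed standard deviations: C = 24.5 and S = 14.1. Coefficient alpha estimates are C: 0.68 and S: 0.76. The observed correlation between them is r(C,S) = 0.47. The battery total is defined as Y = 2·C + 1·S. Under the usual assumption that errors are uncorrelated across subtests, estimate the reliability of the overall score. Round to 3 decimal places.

Var(Y) = 2²·24.5² + 14.1² + 2·[2·24.5·14.1·0.47] = 2599.81 + 649.446 = 3249.26.
Because errors are independent across components, Cov(Tᵢ,Tⱼ) = Cov(Xᵢ,Xⱼ); the off-diagonal part of the true-score variance is the same as above.
True-score variance = [2²·24.5²·0.68 + 14.1²·0.76] + 649.446 = 1783.78 + 649.446 = 2433.22.
Reliability = 2433.22 / 3249.26 = 0.749.

0.749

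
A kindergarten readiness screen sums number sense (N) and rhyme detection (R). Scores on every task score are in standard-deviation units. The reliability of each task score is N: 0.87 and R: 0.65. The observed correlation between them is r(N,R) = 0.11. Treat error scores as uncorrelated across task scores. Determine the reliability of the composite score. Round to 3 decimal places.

Var(N+R) = 2 + 2·[0.11] = 2 + 0.22 = 2.22.
Because errors are independent across components, Cov(Tᵢ,Tⱼ) = Cov(Xᵢ,Xⱼ); the off-diagonal part of the true-score variance is the same as above.
True-score variance = [0.87 + 0.65] + 0.22 = 1.52 + 0.22 = 1.74.
Reliability = 1.74 / 2.22 = 0.784.

0.784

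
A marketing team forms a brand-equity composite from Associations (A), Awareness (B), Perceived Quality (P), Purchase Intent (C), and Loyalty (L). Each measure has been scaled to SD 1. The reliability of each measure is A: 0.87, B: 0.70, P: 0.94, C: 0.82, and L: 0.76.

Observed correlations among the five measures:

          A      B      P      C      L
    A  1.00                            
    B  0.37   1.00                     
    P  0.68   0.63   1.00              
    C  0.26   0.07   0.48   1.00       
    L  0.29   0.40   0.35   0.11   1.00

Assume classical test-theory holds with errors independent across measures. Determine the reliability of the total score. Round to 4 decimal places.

Var(A+B+P+C+L) = 5 + 2·[0.37 + 0.68 + 0.26 + 0.29 + 0.63 + 0.07 + 0.40 + 0.48 + 0.35 + 0.11] = 5 + 7.28 = 12.28.
Because errors are independent across components, Cov(Tᵢ,Tⱼ) = Cov(Xᵢ,Xⱼ); the off-diagonal part of the true-score variance is the same as above.
True-score variance = [0.87 + 0.70 + 0.94 + 0.82 + 0.76] + 7.28 = 4.09 + 7.28 = 11.37.
Reliability = 11.37 / 12.28 = 0.9259.

0.9259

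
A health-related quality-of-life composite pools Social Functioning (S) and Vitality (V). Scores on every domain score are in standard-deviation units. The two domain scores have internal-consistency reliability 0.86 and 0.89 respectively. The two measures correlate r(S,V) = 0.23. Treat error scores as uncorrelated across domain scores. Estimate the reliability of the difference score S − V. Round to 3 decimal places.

Var(S−V) = 1 + 1 − 2·0.23 = 2 − 0.46 = 1.54.
Because errors are independent across components, Cov(Tᵢ,Tⱼ) = Cov(Xᵢ,Xⱼ); the off-diagonal part of the true-score variance is the same as above.
True-score variance = [0.86 + 0.89] − 0.46 = 1.75 − 0.46 = 1.29.
Reliability = 1.29 / 1.54 = 0.838.

0.838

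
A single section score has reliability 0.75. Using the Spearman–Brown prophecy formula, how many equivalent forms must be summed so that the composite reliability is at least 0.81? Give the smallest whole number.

k ≥ ρ*(1−ρ₁)/(ρ₁(1−ρ*)) = 0.81·0.25 / (0.75·0.19) = 1.421.
Smallest integer k = 2.

2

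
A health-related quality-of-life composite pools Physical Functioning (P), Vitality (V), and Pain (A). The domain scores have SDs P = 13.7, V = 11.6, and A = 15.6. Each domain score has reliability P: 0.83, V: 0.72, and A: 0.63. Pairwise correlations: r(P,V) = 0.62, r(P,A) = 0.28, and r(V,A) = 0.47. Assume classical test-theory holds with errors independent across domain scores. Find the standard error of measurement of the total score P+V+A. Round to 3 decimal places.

Var(total) = 565.61 + 486.846 = 1052.46.
True-score variance = 405.983 + 486.846 = 892.829, so reliability = 0.8483.
Error variance = 1052.46 − 892.829 = 159.627; SEM = √159.627 = 12.634.

12.634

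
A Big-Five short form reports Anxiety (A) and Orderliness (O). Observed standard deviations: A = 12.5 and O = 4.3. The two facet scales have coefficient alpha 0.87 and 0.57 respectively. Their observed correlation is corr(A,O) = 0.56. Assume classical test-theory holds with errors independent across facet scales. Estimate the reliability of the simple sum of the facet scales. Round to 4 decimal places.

Var(A+O) = 12.5² + 4.3² + 2·[12.5·4.3·0.56] = 174.74 + 60.2 = 234.94.
Under uncorrelated errors the observed covariances equal the true-score covariances, so only the own-variance terms attenuate.
True-score variance = [12.5²·0.87 + 4.3²·0.57] + 60.2 = 146.477 + 60.2 = 206.677.
Reliability = 206.677 / 234.94 = 0.8797.

0.8797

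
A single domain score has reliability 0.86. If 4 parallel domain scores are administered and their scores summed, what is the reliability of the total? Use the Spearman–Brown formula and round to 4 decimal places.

ρ_k = kρ / (1 + (k−1)ρ) = 4·0.86 / (1 + 3·0.86) = 3.440 / 3.580 = 0.9609.

0.9609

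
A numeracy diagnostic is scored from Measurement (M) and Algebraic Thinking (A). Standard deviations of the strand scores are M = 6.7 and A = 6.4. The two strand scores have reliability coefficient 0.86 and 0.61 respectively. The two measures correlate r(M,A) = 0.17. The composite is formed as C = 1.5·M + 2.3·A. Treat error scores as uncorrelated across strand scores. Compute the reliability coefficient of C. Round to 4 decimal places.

Var(C) = 1.5²·6.7² + 2.3²·6.4² + 2·[3.45·6.7·6.4·0.17] = 317.681 + 50.2982 = 367.979.
Under uncorrelated errors the observed covariances equal the true-score covariances, so only the own-variance terms attenuate.
True-score variance = [1.5²·6.7²·0.86 + 2.3²·6.4²·0.61] + 50.2982 = 219.036 + 50.2982 = 269.334.
Reliability = 269.334 / 367.979 = 0.7319.

0.7319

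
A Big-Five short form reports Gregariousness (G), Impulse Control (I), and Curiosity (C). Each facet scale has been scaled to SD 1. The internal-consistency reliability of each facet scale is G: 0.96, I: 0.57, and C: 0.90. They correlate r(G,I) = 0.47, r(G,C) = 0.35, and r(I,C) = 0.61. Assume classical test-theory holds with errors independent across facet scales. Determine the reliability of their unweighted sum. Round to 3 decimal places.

0.903

Var(G+I+C) = 3 + 2·[0.47 + 0.35 + 0.61] = 3 + 2.86 = 5.86.
Under uncorrelated errors the observed covariances equal the true-score covariances, so only the own-variance terms attenuate.
True-score variance = [0.96 + 0.57 + 0.90] + 2.86 = 2.43 + 2.86 = 5.29.
Reliability = 5.29 / 5.86 = 0.903.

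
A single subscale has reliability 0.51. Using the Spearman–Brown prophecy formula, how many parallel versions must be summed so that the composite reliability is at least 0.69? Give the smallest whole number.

k ≥ ρ*(1−ρ₁)/(ρ₁(1−ρ*)) = 0.69·0.49 / (0.51·0.31) = 2.139.
Smallest integer k = 3.

3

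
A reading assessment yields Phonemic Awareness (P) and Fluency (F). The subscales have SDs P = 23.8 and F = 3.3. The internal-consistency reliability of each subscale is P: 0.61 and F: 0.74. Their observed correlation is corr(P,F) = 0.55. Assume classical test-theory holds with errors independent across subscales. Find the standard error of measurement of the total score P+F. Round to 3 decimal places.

14.958

Var(total) = 577.33 + 86.394 = 663.724.
True-score variance = 353.587 + 86.394 = 439.981, so reliability = 0.6629.
Error variance = 663.724 − 439.981 = 223.743; SEM = √223.743 = 14.958.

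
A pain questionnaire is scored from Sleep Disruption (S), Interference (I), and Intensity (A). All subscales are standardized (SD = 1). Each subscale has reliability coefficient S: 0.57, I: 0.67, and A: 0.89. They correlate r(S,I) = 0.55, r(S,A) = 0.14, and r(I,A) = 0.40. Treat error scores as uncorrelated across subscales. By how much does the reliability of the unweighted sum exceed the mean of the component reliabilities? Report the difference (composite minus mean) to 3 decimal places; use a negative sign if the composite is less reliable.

0.122

Var(sum) = 3 + 2.18 = 5.18; true-score variance = 2.13 + 2.18 = 4.31; composite reliability = 0.8320.
Mean component reliability = 0.7100.
Difference = 0.8320 − 0.7100 = 0.122.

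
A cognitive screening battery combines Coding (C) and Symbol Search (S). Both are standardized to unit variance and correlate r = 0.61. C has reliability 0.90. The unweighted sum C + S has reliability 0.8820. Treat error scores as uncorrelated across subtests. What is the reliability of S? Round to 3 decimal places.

Var(C+S) = 2 + 2·0.61 = 3.220.
True-score variance = ρ_C + ρ_S + 2·0.61, so 0.8820 = (0.90 + ρ_S + 1.22) / 3.220.
ρ_S = 0.8820·3.220 − 0.90 − 1.22 = 0.720.

0.720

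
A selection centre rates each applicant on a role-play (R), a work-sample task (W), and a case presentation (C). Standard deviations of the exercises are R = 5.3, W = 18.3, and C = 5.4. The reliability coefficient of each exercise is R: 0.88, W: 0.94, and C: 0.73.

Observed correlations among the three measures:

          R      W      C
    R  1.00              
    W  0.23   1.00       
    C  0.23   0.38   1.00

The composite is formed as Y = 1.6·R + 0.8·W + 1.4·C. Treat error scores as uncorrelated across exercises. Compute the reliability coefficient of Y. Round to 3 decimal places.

0.928

Var(Y) = 1.6²·5.3² + 0.8²·18.3² + 1.4²·5.4² + 2·[1.28·5.3·18.3·0.23 + 2.24·5.3·5.4·0.23 + 1.12·18.3·5.4·0.38] = 343.394 + 170.713 = 514.107.
With uncorrelated errors the cross-covariances are all true-score covariance, so they carry over unchanged; only the diagonal terms shrink to ρᵢσᵢ².
True-score variance = [1.6²·5.3²·0.88 + 0.8²·18.3²·0.94 + 1.4²·5.4²·0.73] + 170.713 = 306.473 + 170.713 = 477.186.
Reliability = 477.186 / 514.107 = 0.928.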